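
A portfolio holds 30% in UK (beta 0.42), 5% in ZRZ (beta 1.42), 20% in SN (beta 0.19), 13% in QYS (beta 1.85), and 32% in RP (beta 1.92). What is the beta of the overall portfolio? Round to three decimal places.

1.090

β_P = Σ w_i β_i = 0.30×0.42 + 0.05×1.42 + 0.20×0.19 + 0.13×1.85 + 0.32×1.92 = 1.0899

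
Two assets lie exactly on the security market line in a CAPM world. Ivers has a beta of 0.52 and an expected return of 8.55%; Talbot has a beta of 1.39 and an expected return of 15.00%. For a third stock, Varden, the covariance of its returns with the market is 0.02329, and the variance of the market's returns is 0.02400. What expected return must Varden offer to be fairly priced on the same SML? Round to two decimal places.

11.89%

MRP = (15.00% − 8.55%) / (1.39 − 0.52) = 7.4138%
R_f = 8.55% − 0.52 × 7.4138% = 4.6948%
β_Varden = Cov / Var(R_m) = 0.02329 / 0.02400 = 0.9704
E(R_Varden) = R_f + β × MRP = 4.6948% + 0.9704 × 7.4138% = 11.89%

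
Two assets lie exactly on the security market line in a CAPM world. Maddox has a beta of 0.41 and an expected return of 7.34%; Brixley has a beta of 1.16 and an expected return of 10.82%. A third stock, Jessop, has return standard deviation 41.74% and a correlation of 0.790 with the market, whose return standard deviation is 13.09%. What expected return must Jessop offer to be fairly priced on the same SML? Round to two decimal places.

17.13%

MRP = (10.82% − 7.34%) / (1.16 − 0.41) = 4.6400%
R_f = 7.34% − 0.41 × 4.6400% = 5.4376%
β_Jessop = ρ·σ_i/σ_m = 0.790 × 41.74 / 13.09 = 2.5191
E(R_Jessop) = R_f + β × MRP = 5.4376% + 2.5191 × 4.6400% = 17.13%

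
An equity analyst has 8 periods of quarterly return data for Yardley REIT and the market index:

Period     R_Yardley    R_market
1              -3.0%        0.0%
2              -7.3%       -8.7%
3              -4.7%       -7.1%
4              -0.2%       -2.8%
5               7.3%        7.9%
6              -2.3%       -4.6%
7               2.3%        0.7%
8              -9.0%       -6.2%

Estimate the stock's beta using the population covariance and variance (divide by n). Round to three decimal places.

Mean R_i = (-3.0 − 7.3 − 4.7 − 0.2 + 7.3 − 2.3 + 2.3 − 9.0) / 8 = -2.1125%
Mean R_m = (0.0 − 8.7 − 7.1 − 2.8 + 7.9 − 4.6 + 0.7 − 6.2) / 8 = -2.6000%
Σ(R_i − R̄_i)(R_m − R̄_m) = 179.1600  ⇒  Cov = 179.1600 / 8 = 22.3950
Σ(R_m − R̄_m)² = 202.3600  ⇒  Var(R_m) = 202.3600 / 8 = 25.2950
β = Cov / Var(R_m) = 22.3950 / 25.2950 = 0.8854

0.885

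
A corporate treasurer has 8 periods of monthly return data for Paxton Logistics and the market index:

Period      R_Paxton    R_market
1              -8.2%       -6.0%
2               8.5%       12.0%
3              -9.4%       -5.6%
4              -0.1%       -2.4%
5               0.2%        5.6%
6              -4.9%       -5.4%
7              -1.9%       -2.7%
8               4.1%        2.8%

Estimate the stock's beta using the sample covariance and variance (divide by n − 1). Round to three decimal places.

Mean R_i = (-8.2 + 8.5 − 9.4 − 0.1 + 0.2 − 4.9 − 1.9 + 4.1) / 8 = -1.4625%
Mean R_m = (-6.0 + 12.0 − 5.6 − 2.4 + 5.6 − 5.4 − 2.7 + 2.8) / 8 = -0.2125%
Σ(R_i − R̄_i)(R_m − R̄_m) = 245.7838  ⇒  Cov = 245.7838 / 7 = 35.1120
Σ(R_m − R̄_m)² = 292.4088  ⇒  Var(R_m) = 292.4088 / 7 = 41.7727
β = Cov / Var(R_m) = 35.1120 / 41.7727 = 0.8405

0.841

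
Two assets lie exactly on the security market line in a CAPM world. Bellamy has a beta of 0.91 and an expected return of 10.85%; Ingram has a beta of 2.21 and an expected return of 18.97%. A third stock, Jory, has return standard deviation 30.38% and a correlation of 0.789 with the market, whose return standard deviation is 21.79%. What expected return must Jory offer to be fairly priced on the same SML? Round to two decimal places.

12.04%

MRP = (18.97% − 10.85%) / (2.21 − 0.91) = 6.2462%
R_f = 10.85% − 0.91 × 6.2462% = 5.1660%
β_Jory = ρ·σ_i/σ_m = 0.789 × 30.38 / 21.79 = 1.1000
E(R_Jory) = R_f + β × MRP = 5.1660% + 1.1000 × 6.2462% = 12.04%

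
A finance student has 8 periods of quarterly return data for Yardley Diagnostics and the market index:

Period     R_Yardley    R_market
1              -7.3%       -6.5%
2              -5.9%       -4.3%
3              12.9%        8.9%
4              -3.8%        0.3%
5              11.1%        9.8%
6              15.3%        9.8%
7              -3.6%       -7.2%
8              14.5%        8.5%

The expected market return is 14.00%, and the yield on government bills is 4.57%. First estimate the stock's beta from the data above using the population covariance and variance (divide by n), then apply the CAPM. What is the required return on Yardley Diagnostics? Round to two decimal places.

Mean R_i = (-7.3 − 5.9 + 12.9 − 3.8 + 11.1 + 15.3 − 3.6 + 14.5) / 8 = 4.1500%
Mean R_m = (-6.5 − 4.3 + 8.9 + 0.3 + 9.8 + 9.8 − 7.2 + 8.5) / 8 = 2.4125%
Σ(R_i − R̄_i)(R_m − R̄_m) = 514.2850  ⇒  Cov = 514.2850 / 8 = 64.2856
Σ(R_m − R̄_m)² = 409.6488  ⇒  Var(R_m) = 409.6488 / 8 = 51.2061
β = Cov / Var(R_m) = 64.2856 / 51.2061 = 1.2554
MRP = 14.00% − 4.57% = 9.43%
E(R) = R_f + β × MRP = 4.57% + 1.2554 × 9.43% = 16.41%

16.41%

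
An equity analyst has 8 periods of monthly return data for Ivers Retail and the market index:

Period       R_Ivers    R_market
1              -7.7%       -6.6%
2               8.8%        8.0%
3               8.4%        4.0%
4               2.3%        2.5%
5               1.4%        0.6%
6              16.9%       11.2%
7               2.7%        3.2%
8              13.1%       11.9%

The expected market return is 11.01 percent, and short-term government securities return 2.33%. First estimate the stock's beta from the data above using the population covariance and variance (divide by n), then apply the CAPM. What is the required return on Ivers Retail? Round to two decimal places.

13.03%

Mean R_i = (-7.7 + 8.8 + 8.4 + 2.3 + 1.4 + 16.9 + 2.7 + 13.1) / 8 = 5.7375%
Mean R_m = (-6.6 + 8.0 + 4.0 + 2.5 + 0.6 + 11.2 + 3.2 + 11.9) / 8 = 4.3500%
Σ(R_i − R̄_i)(R_m − R̄_m) = 315.5550  ⇒  Cov = 315.5550 / 8 = 39.4444
Σ(R_m − R̄_m)² = 256.0800  ⇒  Var(R_m) = 256.0800 / 8 = 32.0100
β = Cov / Var(R_m) = 39.4444 / 32.0100 = 1.2323
MRP = 11.01% − 2.33% = 8.68%
E(R) = R_f + β × MRP = 2.33% + 1.2323 × 8.68% = 13.03%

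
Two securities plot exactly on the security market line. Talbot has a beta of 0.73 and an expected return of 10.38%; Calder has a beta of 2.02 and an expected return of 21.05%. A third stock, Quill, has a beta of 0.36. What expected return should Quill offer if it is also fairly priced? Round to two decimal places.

MRP (SML slope) = (21.05% − 10.38%) / (2.02 − 0.73) = 10.67% / 1.29 = 8.2713%
R_f (intercept) = 10.38% − 0.73 × 8.2713% = 4.3420%
E(R_Quill) = R_f + β × MRP = 4.3420% + 0.36 × 8.2713% = 7.32%

7.32%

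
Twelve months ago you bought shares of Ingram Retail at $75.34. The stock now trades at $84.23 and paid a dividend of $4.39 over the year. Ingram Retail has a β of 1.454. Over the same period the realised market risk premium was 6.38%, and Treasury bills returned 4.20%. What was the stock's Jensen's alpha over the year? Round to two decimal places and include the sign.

Realised HPR = (P1 + D1 − P0) / P0 = (84.23 + 4.39 − 75.34) / 75.34 = 13.28 / 75.34 = 17.6268%
CAPM required = R_f + β·MRP = 4.20% + 1.454 × 6.38% = 13.47652%
α = realised − required = 17.6268% − 13.47652% = +4.15%

+4.15%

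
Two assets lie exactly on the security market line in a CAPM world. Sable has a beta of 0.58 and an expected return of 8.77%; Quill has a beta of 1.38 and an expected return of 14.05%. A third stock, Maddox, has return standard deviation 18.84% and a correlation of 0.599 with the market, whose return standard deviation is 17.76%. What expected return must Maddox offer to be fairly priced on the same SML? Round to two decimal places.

9.14%

MRP = (14.05% − 8.77%) / (1.38 − 0.58) = 6.6000%
R_f = 8.77% − 0.58 × 6.6000% = 4.9420%
β_Maddox = ρ·σ_i/σ_m = 0.599 × 18.84 / 17.76 = 0.6354
E(R_Maddox) = R_f + β × MRP = 4.9420% + 0.6354 × 6.6000% = 9.14%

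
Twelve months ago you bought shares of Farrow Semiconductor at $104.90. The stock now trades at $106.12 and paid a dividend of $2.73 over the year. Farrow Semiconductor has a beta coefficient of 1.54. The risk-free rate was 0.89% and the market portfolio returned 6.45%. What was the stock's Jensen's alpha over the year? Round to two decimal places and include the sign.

-5.69%

Realised HPR = (P1 + D1 − P0) / P0 = (106.12 + 2.73 − 104.90) / 104.90 = 3.95 / 104.90 = 3.7655%
MRP = 6.45% − 0.89% = 5.56%
CAPM required = R_f + β·MRP = 0.89% + 1.54 × 5.56% = 9.4524%
α = realised − required = 3.7655% − 9.4524% = -5.69%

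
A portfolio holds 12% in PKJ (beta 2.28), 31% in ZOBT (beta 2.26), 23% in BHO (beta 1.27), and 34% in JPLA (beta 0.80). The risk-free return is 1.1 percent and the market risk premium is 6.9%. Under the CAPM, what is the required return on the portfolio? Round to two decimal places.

11.71%

β_P = Σ w_i β_i = 0.12×2.28 + 0.31×2.26 + 0.23×1.27 + 0.34×0.80 = 1.5383
E(R_P) = R_f + β_P × MRP = 1.1% + 1.5383 × 6.9% = 11.71%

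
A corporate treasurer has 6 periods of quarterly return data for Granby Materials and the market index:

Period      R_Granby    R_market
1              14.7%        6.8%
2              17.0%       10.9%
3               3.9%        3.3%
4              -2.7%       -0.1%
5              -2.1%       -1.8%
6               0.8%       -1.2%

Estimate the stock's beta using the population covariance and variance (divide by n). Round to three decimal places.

1.627

Mean R_i = (14.7 + 17.0 + 3.9 − 2.7 − 2.1 + 0.8) / 6 = 5.2667%
Mean R_m = (6.8 + 10.9 + 3.3 − 0.1 − 1.8 − 1.2) / 6 = 2.9833%
Σ(R_i − R̄_i)(R_m − R̄_m) = 206.9467  ⇒  Cov = 206.9467 / 6 = 34.4911
Σ(R_m − R̄_m)² = 127.2283  ⇒  Var(R_m) = 127.2283 / 6 = 21.2047
β = Cov / Var(R_m) = 34.4911 / 21.2047 = 1.6266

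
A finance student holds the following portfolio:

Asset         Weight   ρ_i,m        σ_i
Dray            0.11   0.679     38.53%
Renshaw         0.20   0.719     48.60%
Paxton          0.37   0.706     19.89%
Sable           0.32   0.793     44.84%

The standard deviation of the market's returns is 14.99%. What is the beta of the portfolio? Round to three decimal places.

1.764

β_Dray = 0.679 × 38.53% / 14.99% = 1.7453
β_Renshaw = 0.719 × 48.60% / 14.99% = 2.3311
β_Paxton = 0.706 × 19.89% / 14.99% = 0.9368
β_Sable = 0.793 × 44.84% / 14.99% = 2.3721
β_P = Σ w_i β_i = 0.11×1.7453 + 0.20×2.3311 + 0.37×0.9368 + 0.32×2.3721 = 1.7639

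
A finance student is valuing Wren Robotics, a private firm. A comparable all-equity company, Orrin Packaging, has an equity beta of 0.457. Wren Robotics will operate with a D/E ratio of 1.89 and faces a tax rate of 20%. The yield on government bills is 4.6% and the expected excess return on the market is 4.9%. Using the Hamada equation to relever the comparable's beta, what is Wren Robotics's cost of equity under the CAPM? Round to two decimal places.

10.23%

β_L = β_U × [1 + (1 − t)(D/E)] = 0.457 × [1 + (1 − 0.20) × 1.89]
    = 0.457 × [1 + 0.80 × 1.89] = 0.457 × 2.5120 = 1.1480
E(R) = R_f + β_L × MRP = 4.6% + 1.1480 × 4.9% = 10.23%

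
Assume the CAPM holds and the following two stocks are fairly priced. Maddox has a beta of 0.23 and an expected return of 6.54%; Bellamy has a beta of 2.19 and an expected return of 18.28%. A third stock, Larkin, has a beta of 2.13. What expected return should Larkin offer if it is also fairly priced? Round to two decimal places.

MRP (SML slope) = (18.28% − 6.54%) / (2.19 − 0.23) = 11.74% / 1.96 = 5.9898%
R_f (intercept) = 6.54% − 0.23 × 5.9898% = 5.1623%
E(R_Larkin) = R_f + β × MRP = 5.1623% + 2.13 × 5.9898% = 17.92%

17.92%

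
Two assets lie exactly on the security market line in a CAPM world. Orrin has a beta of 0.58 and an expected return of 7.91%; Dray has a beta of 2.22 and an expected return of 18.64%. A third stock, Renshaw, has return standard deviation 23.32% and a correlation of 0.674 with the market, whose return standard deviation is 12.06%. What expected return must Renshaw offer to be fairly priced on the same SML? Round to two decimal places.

MRP = (18.64% − 7.91%) / (2.22 − 0.58) = 6.5427%
R_f = 7.91% − 0.58 × 6.5427% = 4.1152%
β_Renshaw = ρ·σ_i/σ_m = 0.674 × 23.32 / 12.06 = 1.3033
E(R_Renshaw) = R_f + β × MRP = 4.1152% + 1.3033 × 6.5427% = 12.64%

12.64%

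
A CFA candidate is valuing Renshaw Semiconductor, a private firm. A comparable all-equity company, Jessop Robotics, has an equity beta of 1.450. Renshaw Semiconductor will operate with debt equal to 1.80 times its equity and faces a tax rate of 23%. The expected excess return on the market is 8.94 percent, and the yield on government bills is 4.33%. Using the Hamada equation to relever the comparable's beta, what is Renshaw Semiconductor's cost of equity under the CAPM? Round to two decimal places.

β_L = β_U × [1 + (1 − t)(D/E)] = 1.450 × [1 + (1 − 0.23) × 1.80]
    = 1.450 × [1 + 0.77 × 1.80] = 1.450 × 2.3860 = 3.4597
E(R) = R_f + β_L × MRP = 4.33% + 3.4597 × 8.94% = 35.26%

35.26%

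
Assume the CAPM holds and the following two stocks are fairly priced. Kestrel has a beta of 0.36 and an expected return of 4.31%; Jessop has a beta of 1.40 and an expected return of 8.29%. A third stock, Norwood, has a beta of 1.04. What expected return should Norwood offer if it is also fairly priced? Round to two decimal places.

MRP (SML slope) = (8.29% − 4.31%) / (1.40 − 0.36) = 3.98% / 1.04 = 3.8269%
R_f (intercept) = 4.31% − 0.36 × 3.8269% = 2.9323%
E(R_Norwood) = R_f + β × MRP = 2.9323% + 1.04 × 3.8269% = 6.91%

6.91%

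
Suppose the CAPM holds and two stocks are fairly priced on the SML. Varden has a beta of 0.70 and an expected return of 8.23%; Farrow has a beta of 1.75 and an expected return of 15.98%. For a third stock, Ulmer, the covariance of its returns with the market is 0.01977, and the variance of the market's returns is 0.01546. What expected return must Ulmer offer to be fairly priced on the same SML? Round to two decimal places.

MRP = (15.98% − 8.23%) / (1.75 − 0.70) = 7.3810%
R_f = 8.23% − 0.70 × 7.3810% = 3.0633%
β_Ulmer = Cov / Var(R_m) = 0.01977 / 0.01546 = 1.2788
E(R_Ulmer) = R_f + β × MRP = 3.0633% + 1.2788 × 7.3810% = 12.50%

12.50%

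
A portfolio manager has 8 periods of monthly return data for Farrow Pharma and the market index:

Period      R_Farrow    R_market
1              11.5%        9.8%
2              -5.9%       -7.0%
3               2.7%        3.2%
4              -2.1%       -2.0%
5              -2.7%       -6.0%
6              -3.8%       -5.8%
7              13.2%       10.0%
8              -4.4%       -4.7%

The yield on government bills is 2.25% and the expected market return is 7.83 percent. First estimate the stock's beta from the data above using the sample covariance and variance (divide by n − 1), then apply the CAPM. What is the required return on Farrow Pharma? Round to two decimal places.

7.99%

Mean R_i = (11.5 − 5.9 + 2.7 − 2.1 − 2.7 − 3.8 + 13.2 − 4.4) / 8 = 1.0625%
Mean R_m = (9.8 − 7.0 + 3.2 − 2.0 − 6.0 − 5.8 + 10.0 − 4.7) / 8 = -0.3125%
Σ(R_i − R̄_i)(R_m − R̄_m) = 360.4163  ⇒  Cov = 360.4163 / 7 = 51.4880
Σ(R_m − R̄_m)² = 350.2288  ⇒  Var(R_m) = 350.2288 / 7 = 50.0327
β = Cov / Var(R_m) = 51.4880 / 50.0327 = 1.0291
MRP = 7.83% − 2.25% = 5.58%
E(R) = R_f + β × MRP = 2.25% + 1.0291 × 5.58% = 7.99%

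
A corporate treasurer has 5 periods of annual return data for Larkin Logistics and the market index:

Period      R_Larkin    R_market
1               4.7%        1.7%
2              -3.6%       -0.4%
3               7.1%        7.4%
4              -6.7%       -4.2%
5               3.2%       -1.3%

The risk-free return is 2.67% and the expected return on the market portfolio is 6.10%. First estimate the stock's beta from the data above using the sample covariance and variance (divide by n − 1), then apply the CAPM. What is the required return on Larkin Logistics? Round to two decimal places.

6.46%

Mean R_i = (4.7 − 3.6 + 7.1 − 6.7 + 3.2) / 5 = 0.9400%
Mean R_m = (1.7 − 0.4 + 7.4 − 4.2 − 1.3) / 5 = 0.6400%
Σ(R_i − R̄_i)(R_m − R̄_m) = 82.9420  ⇒  Cov = 82.9420 / 4 = 20.7355
Σ(R_m − R̄_m)² = 75.0920  ⇒  Var(R_m) = 75.0920 / 4 = 18.7730
β = Cov / Var(R_m) = 20.7355 / 18.7730 = 1.1045
MRP = 6.10% − 2.67% = 3.43%
E(R) = R_f + β × MRP = 2.67% + 1.1045 × 3.43% = 6.46%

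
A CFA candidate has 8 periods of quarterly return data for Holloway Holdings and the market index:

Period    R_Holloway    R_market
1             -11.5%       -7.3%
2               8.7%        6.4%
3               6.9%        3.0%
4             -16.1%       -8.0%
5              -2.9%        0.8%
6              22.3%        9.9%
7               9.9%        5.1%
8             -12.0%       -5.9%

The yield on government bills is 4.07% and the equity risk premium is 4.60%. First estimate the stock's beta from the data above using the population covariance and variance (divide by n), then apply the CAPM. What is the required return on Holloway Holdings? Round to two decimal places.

Mean R_i = (-11.5 + 8.7 + 6.9 − 16.1 − 2.9 + 22.3 + 9.9 − 12.0) / 8 = 0.6625%
Mean R_m = (-7.3 + 6.4 + 3.0 − 8.0 + 0.8 + 9.9 + 5.1 − 5.9) / 8 = 0.5000%
Σ(R_i − R̄_i)(R_m − R̄_m) = 626.2200  ⇒  Cov = 626.2200 / 8 = 78.2775
Σ(R_m − R̄_m)² = 324.7200  ⇒  Var(R_m) = 324.7200 / 8 = 40.5900
β = Cov / Var(R_m) = 78.2775 / 40.5900 = 1.9285
E(R) = R_f + β × MRP = 4.07% + 1.9285 × 4.60% = 12.94%

12.94%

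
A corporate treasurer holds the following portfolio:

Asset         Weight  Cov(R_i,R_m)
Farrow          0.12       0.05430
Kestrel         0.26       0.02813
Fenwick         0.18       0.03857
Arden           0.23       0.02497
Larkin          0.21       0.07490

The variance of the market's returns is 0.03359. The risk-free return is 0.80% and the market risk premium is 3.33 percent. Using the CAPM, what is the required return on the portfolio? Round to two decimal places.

β_Farrow = 0.05430 / 0.03359 = 1.6166
β_Kestrel = 0.02813 / 0.03359 = 0.8375
β_Fenwick = 0.03857 / 0.03359 = 1.1483
β_Arden = 0.02497 / 0.03359 = 0.7434
β_Larkin = 0.07490 / 0.03359 = 2.2298
β_P = Σ w_i β_i = 0.12×1.6166 + 0.26×0.8375 + 0.18×1.1483 + 0.23×0.7434 + 0.21×2.2298 = 1.2577
E(R_P) = R_f + β_P × MRP = 0.80% + 1.2577 × 3.33% = 4.99%

4.99%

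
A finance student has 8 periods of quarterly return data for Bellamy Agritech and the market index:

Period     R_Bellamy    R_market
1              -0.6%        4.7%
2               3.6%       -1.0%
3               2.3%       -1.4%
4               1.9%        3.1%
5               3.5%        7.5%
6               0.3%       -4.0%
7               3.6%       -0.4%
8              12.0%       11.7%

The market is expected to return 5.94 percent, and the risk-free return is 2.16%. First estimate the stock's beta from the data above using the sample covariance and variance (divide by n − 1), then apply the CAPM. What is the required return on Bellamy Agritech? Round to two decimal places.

3.98%

Mean R_i = (-0.6 + 3.6 + 2.3 + 1.9 + 3.5 + 0.3 + 3.6 + 12.0) / 8 = 3.3250%
Mean R_m = (4.7 − 1.0 − 1.4 + 3.1 + 7.5 − 4.0 − 0.4 + 11.7) / 8 = 2.5250%
Σ(R_i − R̄_i)(R_m − R̄_m) = 93.0950  ⇒  Cov = 93.0950 / 7 = 13.2993
Σ(R_m − R̄_m)² = 192.9550  ⇒  Var(R_m) = 192.9550 / 7 = 27.5650
β = Cov / Var(R_m) = 13.2993 / 27.5650 = 0.4825
MRP = 5.94% − 2.16% = 3.78%
E(R) = R_f + β × MRP = 2.16% + 0.4825 × 3.78% = 3.98%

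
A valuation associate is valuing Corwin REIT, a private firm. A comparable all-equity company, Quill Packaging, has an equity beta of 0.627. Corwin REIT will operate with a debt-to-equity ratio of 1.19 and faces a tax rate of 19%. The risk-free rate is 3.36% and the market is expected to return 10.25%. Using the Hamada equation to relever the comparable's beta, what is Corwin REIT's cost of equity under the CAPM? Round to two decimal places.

β_L = β_U × [1 + (1 − t)(D/E)] = 0.627 × [1 + (1 − 0.19) × 1.19]
    = 0.627 × [1 + 0.81 × 1.19] = 0.627 × 1.9639 = 1.2314
MRP = 10.25% − 3.36% = 6.89%
E(R) = R_f + β_L × MRP = 3.36% + 1.2314 × 6.89% = 11.84%

11.84%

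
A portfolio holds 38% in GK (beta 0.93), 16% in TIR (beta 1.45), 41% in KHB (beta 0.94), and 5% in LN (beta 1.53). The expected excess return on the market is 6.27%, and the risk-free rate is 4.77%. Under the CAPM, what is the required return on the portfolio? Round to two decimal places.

11.34%

β_P = Σ w_i β_i = 0.38×0.93 + 0.16×1.45 + 0.41×0.94 + 0.05×1.53 = 1.0473
E(R_P) = R_f + β_P × MRP = 4.77% + 1.0473 × 6.27% = 11.34%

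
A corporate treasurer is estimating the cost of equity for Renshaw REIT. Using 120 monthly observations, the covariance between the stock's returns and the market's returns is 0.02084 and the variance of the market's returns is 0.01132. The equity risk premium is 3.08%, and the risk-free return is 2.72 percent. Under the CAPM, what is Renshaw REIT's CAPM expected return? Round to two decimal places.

β = Cov(R_i, R_m) / Var(R_m) = 0.02084 / 0.01132 = 1.8410
E(R) = R_f + β × MRP = 2.72% + 1.8410 × 3.08% = 8.39%

8.39%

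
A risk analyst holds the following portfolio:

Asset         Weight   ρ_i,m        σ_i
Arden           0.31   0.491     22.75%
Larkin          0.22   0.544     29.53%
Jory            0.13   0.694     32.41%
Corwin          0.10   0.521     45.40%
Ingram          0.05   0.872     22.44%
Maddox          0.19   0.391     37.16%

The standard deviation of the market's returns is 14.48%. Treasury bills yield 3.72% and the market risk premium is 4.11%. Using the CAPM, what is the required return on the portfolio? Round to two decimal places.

8.27%

β_Arden = 0.491 × 22.75% / 14.48% = 0.7714
β_Larkin = 0.544 × 29.53% / 14.48% = 1.1094
β_Jory = 0.694 × 32.41% / 14.48% = 1.5534
β_Corwin = 0.521 × 45.40% / 14.48% = 1.6335
β_Ingram = 0.872 × 22.44% / 14.48% = 1.3514
β_Maddox = 0.391 × 37.16% / 14.48% = 1.0034
β_P = Σ w_i β_i = 0.31×0.7714 + 0.22×1.1094 + 0.13×1.5534 + 0.10×1.6335 + 0.05×1.3514 + 0.19×1.0034 = 1.1067
E(R_P) = R_f + β_P × MRP = 3.72% + 1.1067 × 4.11% = 8.27%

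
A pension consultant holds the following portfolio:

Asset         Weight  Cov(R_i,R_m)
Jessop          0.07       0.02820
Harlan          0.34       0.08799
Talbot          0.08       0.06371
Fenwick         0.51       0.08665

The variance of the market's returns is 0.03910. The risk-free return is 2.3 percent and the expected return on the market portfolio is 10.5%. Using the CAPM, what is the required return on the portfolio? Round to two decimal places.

19.32%

β_Jessop = 0.02820 / 0.03910 = 0.7212
β_Harlan = 0.08799 / 0.03910 = 2.2504
β_Talbot = 0.06371 / 0.03910 = 1.6294
β_Fenwick = 0.08665 / 0.03910 = 2.2161
β_P = Σ w_i β_i = 0.07×0.7212 + 0.34×2.2504 + 0.08×1.6294 + 0.51×2.2161 = 2.0762
MRP = 10.5% − 2.3% = 8.20%
E(R_P) = R_f + β_P × MRP = 2.3% + 2.0762 × 8.2% = 19.32%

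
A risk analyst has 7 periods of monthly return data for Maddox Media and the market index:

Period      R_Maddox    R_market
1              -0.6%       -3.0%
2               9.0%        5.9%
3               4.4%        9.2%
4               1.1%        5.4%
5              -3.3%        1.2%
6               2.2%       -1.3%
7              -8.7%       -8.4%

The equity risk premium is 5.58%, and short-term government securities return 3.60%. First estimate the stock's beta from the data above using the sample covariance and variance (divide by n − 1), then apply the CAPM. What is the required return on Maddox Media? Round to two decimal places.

Mean R_i = (-0.6 + 9.0 + 4.4 + 1.1 − 3.3 + 2.2 − 8.7) / 7 = 0.5857%
Mean R_m = (-3.0 + 5.9 + 9.2 + 5.4 + 1.2 − 1.3 − 8.4) / 7 = 1.2857%
Σ(R_i − R̄_i)(R_m − R̄_m) = 162.3086  ⇒  Cov = 162.3086 / 6 = 27.0514
Σ(R_m − R̄_m)² = 219.7286  ⇒  Var(R_m) = 219.7286 / 6 = 36.6214
β = Cov / Var(R_m) = 27.0514 / 36.6214 = 0.7387
E(R) = R_f + β × MRP = 3.60% + 0.7387 × 5.58% = 7.72%

7.72%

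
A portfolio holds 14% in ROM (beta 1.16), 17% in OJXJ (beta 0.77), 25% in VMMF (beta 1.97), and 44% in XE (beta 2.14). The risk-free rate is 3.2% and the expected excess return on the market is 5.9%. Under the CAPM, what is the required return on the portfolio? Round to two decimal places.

13.39%

β_P = Σ w_i β_i = 0.14×1.16 + 0.17×0.77 + 0.25×1.97 + 0.44×2.14 = 1.7274
E(R_P) = R_f + β_P × MRP = 3.2% + 1.7274 × 5.9% = 13.39%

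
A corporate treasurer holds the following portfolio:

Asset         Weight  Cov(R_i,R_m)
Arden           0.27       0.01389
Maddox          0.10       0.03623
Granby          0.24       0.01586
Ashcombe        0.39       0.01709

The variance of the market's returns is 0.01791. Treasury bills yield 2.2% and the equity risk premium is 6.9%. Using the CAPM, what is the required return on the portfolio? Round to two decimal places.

9.07%

β_Arden = 0.01389 / 0.01791 = 0.7755
β_Maddox = 0.03623 / 0.01791 = 2.0229
β_Granby = 0.01586 / 0.01791 = 0.8855
β_Ashcombe = 0.01709 / 0.01791 = 0.9542
β_P = Σ w_i β_i = 0.27×0.7755 + 0.10×2.0229 + 0.24×0.8855 + 0.39×0.9542 = 0.9963
E(R_P) = R_f + β_P × MRP = 2.2% + 0.9963 × 6.9% = 9.07%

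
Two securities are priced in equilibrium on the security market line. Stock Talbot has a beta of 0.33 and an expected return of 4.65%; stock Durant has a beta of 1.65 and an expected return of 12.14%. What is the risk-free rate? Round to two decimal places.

Both satisfy E(R) = R_f + β·MRP, so the slope of the SML is
MRP = (12.14% − 4.65%) / (1.65 − 0.33) = 7.49% / 1.32 = 5.6742%
R_f = E(R_Talbot) − β_Talbot·MRP = 4.65% − 0.33 × 5.6742% = 2.7775%

2.78%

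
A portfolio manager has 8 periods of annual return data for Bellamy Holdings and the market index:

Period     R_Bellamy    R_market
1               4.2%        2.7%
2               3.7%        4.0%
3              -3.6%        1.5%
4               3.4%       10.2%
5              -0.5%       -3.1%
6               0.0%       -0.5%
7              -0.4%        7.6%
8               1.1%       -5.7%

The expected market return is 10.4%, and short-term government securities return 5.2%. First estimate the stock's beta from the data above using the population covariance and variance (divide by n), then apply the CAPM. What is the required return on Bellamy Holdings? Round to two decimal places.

Mean R_i = (4.2 + 3.7 − 3.6 + 3.4 − 0.5 + 0.0 − 0.4 + 1.1) / 8 = 0.9875%
Mean R_m = (2.7 + 4.0 + 1.5 + 10.2 − 3.1 − 0.5 + 7.6 − 5.7) / 8 = 2.0875%
Σ(R_i − R̄_i)(R_m − R̄_m) = 31.1688  ⇒  Cov = 31.1688 / 8 = 3.8961
Σ(R_m − R̄_m)² = 194.8288  ⇒  Var(R_m) = 194.8288 / 8 = 24.3536
β = Cov / Var(R_m) = 3.8961 / 24.3536 = 0.1600
MRP = 10.4% − 5.2% = 5.20%
E(R) = R_f + β × MRP = 5.2% + 0.1600 × 5.2% = 6.03%

6.03%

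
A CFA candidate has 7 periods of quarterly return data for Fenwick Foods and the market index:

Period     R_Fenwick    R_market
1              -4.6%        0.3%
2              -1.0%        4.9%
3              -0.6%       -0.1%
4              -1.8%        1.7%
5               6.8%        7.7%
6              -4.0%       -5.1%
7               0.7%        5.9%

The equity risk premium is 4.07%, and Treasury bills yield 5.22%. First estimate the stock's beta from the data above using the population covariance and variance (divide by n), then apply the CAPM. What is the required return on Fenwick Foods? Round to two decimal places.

Mean R_i = (-4.6 − 1.0 − 0.6 − 1.8 + 6.8 − 4.0 + 0.7) / 7 = -0.6429%
Mean R_m = (0.3 + 4.9 − 0.1 + 1.7 + 7.7 − 5.1 + 5.9) / 7 = 2.1857%
Σ(R_i − R̄_i)(R_m − R̄_m) = 77.4457  ⇒  Cov = 77.4457 / 7 = 11.0637
Σ(R_m − R̄_m)² = 113.6686  ⇒  Var(R_m) = 113.6686 / 7 = 16.2384
β = Cov / Var(R_m) = 11.0637 / 16.2384 = 0.6813
E(R) = R_f + β × MRP = 5.22% + 0.6813 × 4.07% = 7.99%

7.99%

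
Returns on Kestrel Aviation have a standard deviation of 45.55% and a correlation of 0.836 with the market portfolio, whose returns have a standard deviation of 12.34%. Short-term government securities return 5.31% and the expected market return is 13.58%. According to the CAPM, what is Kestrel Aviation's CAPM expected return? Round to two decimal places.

30.83%

β = ρ × σ_i / σ_m = 0.836 × 45.55% / 12.34% = 3.0859
MRP = 13.58% − 5.31% = 8.27%
E(R) = 5.31% + 3.0859 × 8.27% = 30.83%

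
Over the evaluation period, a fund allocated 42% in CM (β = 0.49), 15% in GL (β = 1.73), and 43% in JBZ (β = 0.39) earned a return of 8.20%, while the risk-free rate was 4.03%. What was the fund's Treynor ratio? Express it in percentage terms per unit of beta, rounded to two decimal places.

β_P = 0.42×0.49 + 0.15×1.73 + 0.43×0.39 = 0.6330
Treynor = (R_P − R_f) / β_P = (8.20% − 4.03%) / 0.6330 = 4.17% / 0.6330 = 6.59%

6.59%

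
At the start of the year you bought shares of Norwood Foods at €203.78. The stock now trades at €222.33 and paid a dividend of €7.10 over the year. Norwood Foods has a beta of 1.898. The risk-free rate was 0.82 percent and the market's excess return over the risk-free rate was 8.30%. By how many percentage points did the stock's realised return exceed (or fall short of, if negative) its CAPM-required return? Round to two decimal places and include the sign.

-3.99%

Realised HPR = (P1 + D1 − P0) / P0 = (222.33 + 7.10 − 203.78) / 203.78 = 25.65 / 203.78 = 12.5871%
CAPM required = R_f + β·MRP = 0.82% + 1.898 × 8.30% = 16.57340%
α = realised − required = 12.5871% − 16.57340% = -3.99%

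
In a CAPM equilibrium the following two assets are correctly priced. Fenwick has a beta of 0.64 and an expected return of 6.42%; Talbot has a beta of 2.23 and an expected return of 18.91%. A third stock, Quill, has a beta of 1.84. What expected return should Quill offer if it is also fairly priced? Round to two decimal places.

15.85%

MRP (SML slope) = (18.91% − 6.42%) / (2.23 − 0.64) = 12.49% / 1.59 = 7.8553%
R_f (intercept) = 6.42% − 0.64 × 7.8553% = 1.3926%
E(R_Quill) = R_f + β × MRP = 1.3926% + 1.84 × 7.8553% = 15.85%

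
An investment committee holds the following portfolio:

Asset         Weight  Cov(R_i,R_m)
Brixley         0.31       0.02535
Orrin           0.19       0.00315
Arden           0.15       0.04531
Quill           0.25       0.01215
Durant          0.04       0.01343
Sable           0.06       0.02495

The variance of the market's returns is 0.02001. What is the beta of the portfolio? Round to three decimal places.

β_Brixley = 0.02535 / 0.02001 = 1.2669
β_Orrin = 0.00315 / 0.02001 = 0.1574
β_Arden = 0.04531 / 0.02001 = 2.2644
β_Quill = 0.01215 / 0.02001 = 0.6072
β_Durant = 0.01343 / 0.02001 = 0.6712
β_Sable = 0.02495 / 0.02001 = 1.2469
β_P = Σ w_i β_i = 0.31×1.2669 + 0.19×0.1574 + 0.15×2.2644 + 0.25×0.6072 + 0.04×0.6712 + 0.06×1.2469 = 1.0158

1.016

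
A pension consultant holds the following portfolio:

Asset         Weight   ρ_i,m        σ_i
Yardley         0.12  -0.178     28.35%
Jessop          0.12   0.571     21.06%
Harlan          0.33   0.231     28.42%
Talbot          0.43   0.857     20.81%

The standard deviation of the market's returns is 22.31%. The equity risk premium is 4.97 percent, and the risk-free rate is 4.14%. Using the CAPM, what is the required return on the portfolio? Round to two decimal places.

β_Yardley = -0.178 × 28.35% / 22.31% = -0.2262
β_Jessop = 0.571 × 21.06% / 22.31% = 0.5390
β_Harlan = 0.231 × 28.42% / 22.31% = 0.2943
β_Talbot = 0.857 × 20.81% / 22.31% = 0.7994
β_P = Σ w_i β_i = 0.12×-0.2262 + 0.12×0.5390 + 0.33×0.2943 + 0.43×0.7994 = 0.4784
E(R_P) = R_f + β_P × MRP = 4.14% + 0.4784 × 4.97% = 6.52%

6.52%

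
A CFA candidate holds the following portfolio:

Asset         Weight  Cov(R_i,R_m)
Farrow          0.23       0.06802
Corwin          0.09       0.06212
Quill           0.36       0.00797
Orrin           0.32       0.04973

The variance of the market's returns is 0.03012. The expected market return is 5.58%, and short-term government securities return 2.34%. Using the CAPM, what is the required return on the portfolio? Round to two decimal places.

6.64%

β_Farrow = 0.06802 / 0.03012 = 2.2583
β_Corwin = 0.06212 / 0.03012 = 2.0624
β_Quill = 0.00797 / 0.03012 = 0.2646
β_Orrin = 0.04973 / 0.03012 = 1.6511
β_P = Σ w_i β_i = 0.23×2.2583 + 0.09×2.0624 + 0.36×0.2646 + 0.32×1.6511 = 1.3286
MRP = 5.58% − 2.34% = 3.24%
E(R_P) = R_f + β_P × MRP = 2.34% + 1.3286 × 3.24% = 6.64%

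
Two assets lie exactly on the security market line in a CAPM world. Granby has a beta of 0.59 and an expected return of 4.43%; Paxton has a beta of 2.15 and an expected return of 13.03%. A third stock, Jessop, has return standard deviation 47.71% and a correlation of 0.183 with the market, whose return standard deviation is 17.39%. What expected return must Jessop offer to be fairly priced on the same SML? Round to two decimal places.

MRP = (13.03% − 4.43%) / (2.15 − 0.59) = 5.5128%
R_f = 4.43% − 0.59 × 5.5128% = 1.1774%
β_Jessop = ρ·σ_i/σ_m = 0.183 × 47.71 / 17.39 = 0.5021
E(R_Jessop) = R_f + β × MRP = 1.1774% + 0.5021 × 5.5128% = 3.95%

3.95%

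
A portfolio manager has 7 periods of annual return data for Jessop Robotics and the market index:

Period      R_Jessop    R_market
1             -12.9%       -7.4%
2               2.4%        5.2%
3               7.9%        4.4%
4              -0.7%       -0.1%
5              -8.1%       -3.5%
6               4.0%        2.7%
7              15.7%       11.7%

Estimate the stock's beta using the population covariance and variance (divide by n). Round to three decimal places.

Mean R_i = (-12.9 + 2.4 + 7.9 − 0.7 − 8.1 + 4.0 + 15.7) / 7 = 1.1857%
Mean R_m = (-7.4 + 5.2 + 4.4 − 0.1 − 3.5 + 2.7 + 11.7) / 7 = 1.8571%
Σ(R_i − R̄_i)(R_m − R̄_m) = 350.1957  ⇒  Cov = 350.1957 / 7 = 50.0280
Σ(R_m − R̄_m)² = 233.4571  ⇒  Var(R_m) = 233.4571 / 7 = 33.3510
β = Cov / Var(R_m) = 50.0280 / 33.3510 = 1.5000

1.500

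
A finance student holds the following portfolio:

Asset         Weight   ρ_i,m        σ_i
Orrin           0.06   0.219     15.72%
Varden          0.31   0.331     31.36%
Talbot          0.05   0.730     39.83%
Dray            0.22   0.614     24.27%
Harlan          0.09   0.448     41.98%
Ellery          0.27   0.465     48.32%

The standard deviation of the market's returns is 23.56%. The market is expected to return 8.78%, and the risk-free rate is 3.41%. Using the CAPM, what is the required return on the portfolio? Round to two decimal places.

β_Orrin = 0.219 × 15.72% / 23.56% = 0.1461
β_Varden = 0.331 × 31.36% / 23.56% = 0.4406
β_Talbot = 0.730 × 39.83% / 23.56% = 1.2341
β_Dray = 0.614 × 24.27% / 23.56% = 0.6325
β_Harlan = 0.448 × 41.98% / 23.56% = 0.7983
β_Ellery = 0.465 × 48.32% / 23.56% = 0.9537
β_P = Σ w_i β_i = 0.06×0.1461 + 0.31×0.4406 + 0.05×1.2341 + 0.22×0.6325 + 0.09×0.7983 + 0.27×0.9537 = 0.6756
MRP = 8.78% − 3.41% = 5.37%
E(R_P) = R_f + β_P × MRP = 3.41% + 0.6756 × 5.37% = 7.04%

7.04%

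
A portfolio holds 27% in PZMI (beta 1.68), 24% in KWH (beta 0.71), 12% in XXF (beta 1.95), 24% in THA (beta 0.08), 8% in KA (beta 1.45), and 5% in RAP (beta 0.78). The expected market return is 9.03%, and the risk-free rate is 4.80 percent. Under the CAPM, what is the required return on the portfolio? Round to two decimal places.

9.17%

β_P = Σ w_i β_i = 0.27×1.68 + 0.24×0.71 + 0.12×1.95 + 0.24×0.08 + 0.08×1.45 + 0.05×0.78 = 1.0322
MRP = 9.03% − 4.80% = 4.23%
E(R_P) = R_f + β_P × MRP = 4.80% + 1.0322 × 4.23% = 9.17%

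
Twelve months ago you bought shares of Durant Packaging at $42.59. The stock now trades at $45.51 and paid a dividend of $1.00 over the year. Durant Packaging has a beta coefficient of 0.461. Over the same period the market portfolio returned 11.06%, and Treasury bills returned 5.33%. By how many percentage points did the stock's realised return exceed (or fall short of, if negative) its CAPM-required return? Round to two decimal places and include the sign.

+1.23%

Realised HPR = (P1 + D1 − P0) / P0 = (45.51 + 1.00 − 42.59) / 42.59 = 3.92 / 42.59 = 9.2040%
MRP = 11.06% − 5.33% = 5.73%
CAPM required = R_f + β·MRP = 5.33% + 0.461 × 5.73% = 7.97153%
α = realised − required = 9.2040% − 7.97153% = +1.23%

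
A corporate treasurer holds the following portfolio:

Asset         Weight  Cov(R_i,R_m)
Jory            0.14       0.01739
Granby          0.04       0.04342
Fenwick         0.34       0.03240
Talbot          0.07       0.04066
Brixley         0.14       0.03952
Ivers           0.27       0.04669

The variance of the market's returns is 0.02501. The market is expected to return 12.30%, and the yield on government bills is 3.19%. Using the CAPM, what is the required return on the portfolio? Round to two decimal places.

16.37%

β_Jory = 0.01739 / 0.02501 = 0.6953
β_Granby = 0.04342 / 0.02501 = 1.7361
β_Fenwick = 0.03240 / 0.02501 = 1.2955
β_Talbot = 0.04066 / 0.02501 = 1.6257
β_Brixley = 0.03952 / 0.02501 = 1.5802
β_Ivers = 0.04669 / 0.02501 = 1.8669
β_P = Σ w_i β_i = 0.14×0.6953 + 0.04×1.7361 + 0.34×1.2955 + 0.07×1.6257 + 0.14×1.5802 + 0.27×1.8669 = 1.4463
MRP = 12.30% − 3.19% = 9.11%
E(R_P) = R_f + β_P × MRP = 3.19% + 1.4463 × 9.11% = 16.37%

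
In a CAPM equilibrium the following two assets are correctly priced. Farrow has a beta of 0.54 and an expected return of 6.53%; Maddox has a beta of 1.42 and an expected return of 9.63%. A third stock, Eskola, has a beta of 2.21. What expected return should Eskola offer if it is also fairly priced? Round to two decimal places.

MRP (SML slope) = (9.63% − 6.53%) / (1.42 − 0.54) = 3.10% / 0.88 = 3.5227%
R_f (intercept) = 6.53% − 0.54 × 3.5227% = 4.6277%
E(R_Eskola) = R_f + β × MRP = 4.6277% + 2.21 × 3.5227% = 12.41%

12.41%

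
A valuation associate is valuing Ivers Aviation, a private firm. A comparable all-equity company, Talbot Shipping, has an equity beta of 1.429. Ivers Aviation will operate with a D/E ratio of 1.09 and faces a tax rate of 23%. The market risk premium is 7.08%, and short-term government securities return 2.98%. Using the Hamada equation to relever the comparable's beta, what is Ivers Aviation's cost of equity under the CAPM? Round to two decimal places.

21.59%

β_L = β_U × [1 + (1 − t)(D/E)] = 1.429 × [1 + (1 − 0.23) × 1.09]
    = 1.429 × [1 + 0.77 × 1.09] = 1.429 × 1.8393 = 2.6284
E(R) = R_f + β_L × MRP = 2.98% + 2.6284 × 7.08% = 21.59%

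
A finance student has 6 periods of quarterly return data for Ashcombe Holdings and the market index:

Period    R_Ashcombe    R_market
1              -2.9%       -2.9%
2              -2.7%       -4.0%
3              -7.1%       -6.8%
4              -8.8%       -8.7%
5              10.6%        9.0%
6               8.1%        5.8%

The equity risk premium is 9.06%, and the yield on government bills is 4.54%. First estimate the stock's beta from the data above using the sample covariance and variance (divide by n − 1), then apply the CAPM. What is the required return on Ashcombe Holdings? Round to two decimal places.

Mean R_i = (-2.9 − 2.7 − 7.1 − 8.8 + 10.6 + 8.1) / 6 = -0.4667%
Mean R_m = (-2.9 − 4.0 − 6.8 − 8.7 + 9.0 + 5.8) / 6 = -1.2667%
Σ(R_i − R̄_i)(R_m − R̄_m) = 282.8833  ⇒  Cov = 282.8833 / 5 = 56.5767
Σ(R_m − R̄_m)² = 251.3533  ⇒  Var(R_m) = 251.3533 / 5 = 50.2707
β = Cov / Var(R_m) = 56.5767 / 50.2707 = 1.1254
E(R) = R_f + β × MRP = 4.54% + 1.1254 × 9.06% = 14.74%

14.74%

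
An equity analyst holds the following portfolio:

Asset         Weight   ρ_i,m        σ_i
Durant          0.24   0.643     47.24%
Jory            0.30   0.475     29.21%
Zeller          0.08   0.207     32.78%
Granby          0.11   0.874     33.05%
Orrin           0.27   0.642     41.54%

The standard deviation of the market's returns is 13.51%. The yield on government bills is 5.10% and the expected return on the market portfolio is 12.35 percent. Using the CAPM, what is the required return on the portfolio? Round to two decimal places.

β_Durant = 0.643 × 47.24% / 13.51% = 2.2484
β_Jory = 0.475 × 29.21% / 13.51% = 1.0270
β_Zeller = 0.207 × 32.78% / 13.51% = 0.5023
β_Granby = 0.874 × 33.05% / 13.51% = 2.1381
β_Orrin = 0.642 × 41.54% / 13.51% = 1.9740
β_P = Σ w_i β_i = 0.24×2.2484 + 0.30×1.0270 + 0.08×0.5023 + 0.11×2.1381 + 0.27×1.9740 = 1.6561
MRP = 12.35% − 5.10% = 7.25%
E(R_P) = R_f + β_P × MRP = 5.10% + 1.6561 × 7.25% = 17.11%

17.11%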